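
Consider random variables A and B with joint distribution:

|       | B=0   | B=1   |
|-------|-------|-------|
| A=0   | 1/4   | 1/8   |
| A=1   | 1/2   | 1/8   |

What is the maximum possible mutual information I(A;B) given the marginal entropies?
The upper bound on mutual information is I(A;B) ≤ min(H(A), H(B)).

Marginal P(A) (row sums):
  P(A=0) = 1/4 + 1/8 = 3/8
  P(A=1) = 1/2 + 1/8 = 5/8
Marginal P(B) (column sums):
  P(B=0) = 1/4 + 1/2 = 3/4
  P(B=1) = 1/8 + 1/8 = 1/4

H(A) = -[(3/8)·log₂(3/8) + (5/8)·log₂(5/8)]
  = 0.5306 + 0.4238
  = 0.9544 bits
H(B) = -[(3/4)·log₂(3/4) + (1/4)·log₂(1/4)]
  = 0.3113 + 0.5000
  = 0.8113 bits

Maximum possible I(A;B) = min(0.9544, 0.8113) = 0.8113 bits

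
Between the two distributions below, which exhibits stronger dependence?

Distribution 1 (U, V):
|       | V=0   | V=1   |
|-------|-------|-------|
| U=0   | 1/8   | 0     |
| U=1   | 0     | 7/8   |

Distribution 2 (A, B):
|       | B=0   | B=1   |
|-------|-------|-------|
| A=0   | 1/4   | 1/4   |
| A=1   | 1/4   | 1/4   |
Distribution 1 (U, V):
Marginal P(U) (row sums):
  P(U=0) = 1/8 + 0 = 1/8
  P(U=1) = 0 + 7/8 = 7/8
Marginal P(V) (column sums):
  P(V=0) = 1/8 + 0 = 1/8
  P(V=1) = 0 + 7/8 = 7/8

H(U) = -[(1/8)·log₂(1/8) + (7/8)·log₂(7/8)]
  = 0.3750 + 0.1686
  = 0.5436 bits
H(V) = -[(1/8)·log₂(1/8) + (7/8)·log₂(7/8)]
  = 0.3750 + 0.1686
  = 0.5436 bits
H(U,V) = -[(1/8)·log₂(1/8) + (7/8)·log₂(7/8)]
  = 0.3750 + 0.1686
  = 0.5436 bits

I(U;V) = H(U) + H(V) - H(U,V)
  = 0.5436 + 0.5436 - 0.5436
  = 0.5436 bits

Distribution 2 (A, B):
Marginal P(A) (row sums):
  P(A=0) = 1/4 + 1/4 = 1/2
  P(A=1) = 1/4 + 1/4 = 1/2
Marginal P(B) (column sums):
  P(B=0) = 1/4 + 1/4 = 1/2
  P(B=1) = 1/4 + 1/4 = 1/2

H(A) = -[(1/2)·log₂(1/2) + (1/2)·log₂(1/2)]
  = 0.5000 + 0.5000
  = 1.0000 bits
H(B) = -[(1/2)·log₂(1/2) + (1/2)·log₂(1/2)]
  = 0.5000 + 0.5000
  = 1.0000 bits
H(A,B) = -[(1/4)·log₂(1/4) + (1/4)·log₂(1/4) + (1/4)·log₂(1/4) + (1/4)·log₂(1/4)]
  = 0.5000 + 0.5000 + 0.5000 + 0.5000
  = 2.0000 bits

I(A;B) = H(A) + H(B) - H(A,B)
  = 1.0000 + 1.0000 - 2.0000
  = 0.0000 bits

I(U;V) = 0.5436 bits > I(A;B) = 0.0000 bits, so (U, V) has the higher mutual information (stronger dependence).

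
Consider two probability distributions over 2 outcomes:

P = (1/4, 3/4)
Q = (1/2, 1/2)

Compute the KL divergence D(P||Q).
D(P||Q) = Σ P(i) log₂(P(i)/Q(i))
  i=0: (1/4) × log₂((1/4)/(1/2)) = (1/4) × log₂(1/2) = -0.2500
  i=1: (3/4) × log₂((3/4)/(1/2)) = (3/4) × log₂(3/2) = 0.4387
D(P||Q) = -0.2500 + 0.4387
  = 0.1887 bits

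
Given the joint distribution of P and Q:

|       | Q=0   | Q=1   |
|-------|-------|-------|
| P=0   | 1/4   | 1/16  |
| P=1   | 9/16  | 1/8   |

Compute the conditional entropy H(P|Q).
Marginal P(Q) (column sums):
  P(Q=0) = 1/4 + 9/16 = 13/16
  P(Q=1) = 1/16 + 1/8 = 3/16

H(P|Q) = -Σ P(P,Q)·log₂ P(P|Q), where P(P|Q) = P(P,Q) / P(Q)
  (P=0,Q=0): P(P|Q) = (1/4)/(13/16) = 4/13;  -(1/4)·log₂(4/13) = 0.4251
  (P=0,Q=1): P(P|Q) = (1/16)/(3/16) = 1/3;  -(1/16)·log₂(1/3) = 0.0991
  (P=1,Q=0): P(P|Q) = (9/16)/(13/16) = 9/13;  -(9/16)·log₂(9/13) = 0.2984
  (P=1,Q=1): P(P|Q) = (1/8)/(3/16) = 2/3;  -(1/8)·log₂(2/3) = 0.0731
H(P|Q) = 0.4251 + 0.0991 + 0.2984 + 0.0731
  = 0.8957 bits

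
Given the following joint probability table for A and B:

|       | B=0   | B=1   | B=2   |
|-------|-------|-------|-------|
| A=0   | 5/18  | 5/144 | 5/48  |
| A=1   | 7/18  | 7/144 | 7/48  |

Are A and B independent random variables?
Marginal P(A) (row sums):
  P(A=0) = 5/18 + 5/144 + 5/48 = 5/12
  P(A=1) = 7/18 + 7/144 + 7/48 = 7/12
Marginal P(B) (column sums):
  P(B=0) = 5/18 + 7/18 = 2/3
  P(B=1) = 5/144 + 7/144 = 1/12
  P(B=2) = 5/48 + 7/48 = 1/4

A and B are independent iff P(A=i,B=j) = P(A=i)·P(B=j) for every cell.
  P(A=0)·P(B=0) = 5/12 × 2/3 = 5/18 = P(A=0,B=0) ✓
  P(A=0)·P(B=1) = 5/12 × 1/12 = 5/144 = P(A=0,B=1) ✓
  P(A=0)·P(B=2) = 5/12 × 1/4 = 5/48 = P(A=0,B=2) ✓
  P(A=1)·P(B=0) = 7/12 × 2/3 = 7/18 = P(A=1,B=0) ✓
  P(A=1)·P(B=1) = 7/12 × 1/12 = 7/144 = P(A=1,B=1) ✓
  P(A=1)·P(B=2) = 7/12 × 1/4 = 7/48 = P(A=1,B=2) ✓

Yes, A and B are independent: every cell factors, so I(A;B) = 0 bits.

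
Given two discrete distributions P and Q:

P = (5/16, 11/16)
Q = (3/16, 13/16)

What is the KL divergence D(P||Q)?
D(P||Q) = Σ P(i) log₂(P(i)/Q(i))
  i=0: (5/16) × log₂((5/16)/(3/16)) = (5/16) × log₂(5/3) = 0.2303
  i=1: (11/16) × log₂((11/16)/(13/16)) = (11/16) × log₂(11/13) = -0.1657
D(P||Q) = 0.2303 - 0.1657
  = 0.0646 bits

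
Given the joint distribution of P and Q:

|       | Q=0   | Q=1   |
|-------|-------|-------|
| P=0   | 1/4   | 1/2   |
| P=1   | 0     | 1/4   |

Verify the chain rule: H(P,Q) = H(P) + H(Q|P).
Left side:
H(P,Q) = -[(1/4)·log₂(1/4) + (1/2)·log₂(1/2) + (1/4)·log₂(1/4)]
  = 0.5000 + 0.5000 + 0.5000
  = 1.5000 bits

Right side:
Marginal P(P) (row sums):
  P(P=0) = 1/4 + 1/2 = 3/4
  P(P=1) = 0 + 1/4 = 1/4
H(P) = -[(3/4)·log₂(3/4) + (1/4)·log₂(1/4)]
  = 0.3113 + 0.5000
  = 0.8113 bits
H(Q|P) = -Σ P(P,Q)·log₂ P(Q|P), where P(Q|P) = P(P,Q) / P(P)
  (cells with P(P,Q) = 0 contribute 0)
  (P=0,Q=0): P(Q|P) = (1/4)/(3/4) = 1/3;  -(1/4)·log₂(1/3) = 0.3962
  (P=0,Q=1): P(Q|P) = (1/2)/(3/4) = 2/3;  -(1/2)·log₂(2/3) = 0.2925
  (P=1,Q=1): P(Q|P) = (1/4)/(1/4) = 1;  -(1/4)·log₂(1) = 0.0000
H(Q|P) = 0.3962 + 0.2925 + 0.0000
  = 0.6887 bits
H(P) + H(Q|P) = 0.8113 + 0.6887 = 1.5000 bits

Both sides equal 1.5000 bits, so the chain rule holds ✓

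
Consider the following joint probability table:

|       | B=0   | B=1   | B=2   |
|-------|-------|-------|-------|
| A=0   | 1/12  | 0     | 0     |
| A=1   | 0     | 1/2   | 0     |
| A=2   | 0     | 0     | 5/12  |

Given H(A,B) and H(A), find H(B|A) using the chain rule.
From the chain rule: H(A,B) = H(A) + H(B|A)
Therefore: H(B|A) = H(A,B) - H(A)

H(A,B) = -[(1/12)·log₂(1/12) + (1/2)·log₂(1/2) + (5/12)·log₂(5/12)]
  = 0.2987 + 0.5000 + 0.5263
  = 1.3250 bits
Marginal P(A) (row sums):
  P(A=0) = 1/12 + 0 + 0 = 1/12
  P(A=1) = 0 + 1/2 + 0 = 1/2
  P(A=2) = 0 + 0 + 5/12 = 5/12
H(A) = -[(1/12)·log₂(1/12) + (1/2)·log₂(1/2) + (5/12)·log₂(5/12)]
  = 0.2987 + 0.5000 + 0.5263
  = 1.3250 bits

H(B|A) = 1.3250 - 1.3250 = 0.0000 bits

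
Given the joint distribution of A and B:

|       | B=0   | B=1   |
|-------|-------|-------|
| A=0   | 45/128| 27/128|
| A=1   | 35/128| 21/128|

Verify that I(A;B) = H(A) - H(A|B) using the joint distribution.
Left side, from I(A;B) = H(A) + H(B) - H(A,B):
Marginal P(A) (row sums):
  P(A=0) = 45/128 + 27/128 = 9/16
  P(A=1) = 35/128 + 21/128 = 7/16
Marginal P(B) (column sums):
  P(B=0) = 45/128 + 35/128 = 5/8
  P(B=1) = 27/128 + 21/128 = 3/8

H(A) = -[(9/16)·log₂(9/16) + (7/16)·log₂(7/16)]
  = 0.4669 + 0.5218
  = 0.9887 bits
H(B) = -[(5/8)·log₂(5/8) + (3/8)·log₂(3/8)]
  = 0.4238 + 0.5306
  = 0.9544 bits
H(A,B) = -[(45/128)·log₂(45/128) + (27/128)·log₂(27/128) + (35/128)·log₂(35/128) + (21/128)·log₂(21/128)]
  = 0.5302 + 0.4736 + 0.5115 + 0.4278
  = 1.9431 bits

I(A;B) = H(A) + H(B) - H(A,B)
  = 0.9887 + 0.9544 - 1.9431
  = 0.0000 bits

Right side, with H(A|B) computed directly from the conditional probabilities:
H(A|B) = -Σ P(A,B)·log₂ P(A|B), where P(A|B) = P(A,B) / P(B)
  (A=0,B=0): P(A|B) = (45/128)/(5/8) = 9/16;  -(45/128)·log₂(9/16) = 0.2918
  (A=0,B=1): P(A|B) = (27/128)/(3/8) = 9/16;  -(27/128)·log₂(9/16) = 0.1751
  (A=1,B=0): P(A|B) = (35/128)/(5/8) = 7/16;  -(35/128)·log₂(7/16) = 0.3261
  (A=1,B=1): P(A|B) = (21/128)/(3/8) = 7/16;  -(21/128)·log₂(7/16) = 0.1957
H(A|B) = 0.2918 + 0.1751 + 0.3261 + 0.1957
  = 0.9887 bits
H(A) - H(A|B) = 0.9887 - 0.9887 = 0.0000 bits

Both sides equal 0.0000 bits, so I(A;B) = H(A) - H(A|B) ✓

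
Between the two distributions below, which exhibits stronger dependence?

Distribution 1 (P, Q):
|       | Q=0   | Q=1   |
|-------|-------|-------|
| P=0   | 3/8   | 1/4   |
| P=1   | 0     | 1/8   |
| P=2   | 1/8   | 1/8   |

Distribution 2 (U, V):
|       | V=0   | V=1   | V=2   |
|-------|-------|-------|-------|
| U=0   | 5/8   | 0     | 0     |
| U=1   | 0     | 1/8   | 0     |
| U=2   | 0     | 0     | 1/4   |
Distribution 1 (P, Q):
Marginal P(P) (row sums):
  P(P=0) = 3/8 + 1/4 = 5/8
  P(P=1) = 0 + 1/8 = 1/8
  P(P=2) = 1/8 + 1/8 = 1/4
Marginal P(Q) (column sums):
  P(Q=0) = 3/8 + 0 + 1/8 = 1/2
  P(Q=1) = 1/4 + 1/8 + 1/8 = 1/2

H(P) = -[(5/8)·log₂(5/8) + (1/8)·log₂(1/8) + (1/4)·log₂(1/4)]
  = 0.4238 + 0.3750 + 0.5000
  = 1.2988 bits
H(Q) = -[(1/2)·log₂(1/2) + (1/2)·log₂(1/2)]
  = 0.5000 + 0.5000
  = 1.0000 bits
H(P,Q) = -[(3/8)·log₂(3/8) + (1/4)·log₂(1/4) + (1/8)·log₂(1/8) + (1/8)·log₂(1/8) + (1/8)·log₂(1/8)]
  = 0.5306 + 0.5000 + 0.3750 + 0.3750 + 0.3750
  = 2.1556 bits

I(P;Q) = H(P) + H(Q) - H(P,Q)
  = 1.2988 + 1.0000 - 2.1556
  = 0.1432 bits

Distribution 2 (U, V):
Marginal P(U) (row sums):
  P(U=0) = 5/8 + 0 + 0 = 5/8
  P(U=1) = 0 + 1/8 + 0 = 1/8
  P(U=2) = 0 + 0 + 1/4 = 1/4
Marginal P(V) (column sums):
  P(V=0) = 5/8 + 0 + 0 = 5/8
  P(V=1) = 0 + 1/8 + 0 = 1/8
  P(V=2) = 0 + 0 + 1/4 = 1/4

H(U) = -[(5/8)·log₂(5/8) + (1/8)·log₂(1/8) + (1/4)·log₂(1/4)]
  = 0.4238 + 0.3750 + 0.5000
  = 1.2988 bits
H(V) = -[(5/8)·log₂(5/8) + (1/8)·log₂(1/8) + (1/4)·log₂(1/4)]
  = 0.4238 + 0.3750 + 0.5000
  = 1.2988 bits
H(U,V) = -[(5/8)·log₂(5/8) + (1/8)·log₂(1/8) + (1/4)·log₂(1/4)]
  = 0.4238 + 0.3750 + 0.5000
  = 1.2988 bits

I(U;V) = H(U) + H(V) - H(U,V)
  = 1.2988 + 1.2988 - 1.2988
  = 1.2988 bits

I(U;V) = 1.2988 bits > I(P;Q) = 0.1432 bits, so (U, V) has the higher mutual information (stronger dependence).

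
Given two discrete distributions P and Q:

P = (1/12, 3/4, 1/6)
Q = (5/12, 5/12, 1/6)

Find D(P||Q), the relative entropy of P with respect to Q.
D(P||Q) = Σ P(i) log₂(P(i)/Q(i))
  i=0: (1/12) × log₂((1/12)/(5/12)) = (1/12) × log₂(1/5) = -0.1935
  i=1: (3/4) × log₂((3/4)/(5/12)) = (3/4) × log₂(9/5) = 0.6360
  i=2: (1/6) × log₂((1/6)/(1/6)) = (1/6) × log₂(1) = 0.0000
D(P||Q) = -0.1935 + 0.6360 + 0.0000
  = 0.4425 bits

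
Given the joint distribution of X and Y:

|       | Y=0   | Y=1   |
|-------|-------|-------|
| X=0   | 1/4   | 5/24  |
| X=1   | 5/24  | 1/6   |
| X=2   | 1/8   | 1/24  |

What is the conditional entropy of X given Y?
Marginal P(Y) (column sums):
  P(Y=0) = 1/4 + 5/24 + 1/8 = 7/12
  P(Y=1) = 5/24 + 1/6 + 1/24 = 5/12

H(X|Y) = -Σ P(X,Y)·log₂ P(X|Y), where P(X|Y) = P(X,Y) / P(Y)
  (X=0,Y=0): P(X|Y) = (1/4)/(7/12) = 3/7;  -(1/4)·log₂(3/7) = 0.3056
  (X=0,Y=1): P(X|Y) = (5/24)/(5/12) = 1/2;  -(5/24)·log₂(1/2) = 0.2083
  (X=1,Y=0): P(X|Y) = (5/24)/(7/12) = 5/14;  -(5/24)·log₂(5/14) = 0.3095
  (X=1,Y=1): P(X|Y) = (1/6)/(5/12) = 2/5;  -(1/6)·log₂(2/5) = 0.2203
  (X=2,Y=0): P(X|Y) = (1/8)/(7/12) = 3/14;  -(1/8)·log₂(3/14) = 0.2778
  (X=2,Y=1): P(X|Y) = (1/24)/(5/12) = 1/10;  -(1/24)·log₂(1/10) = 0.1384
H(X|Y) = 0.3056 + 0.2083 + 0.3095 + 0.2203 + 0.2778 + 0.1384
  = 1.4599 bits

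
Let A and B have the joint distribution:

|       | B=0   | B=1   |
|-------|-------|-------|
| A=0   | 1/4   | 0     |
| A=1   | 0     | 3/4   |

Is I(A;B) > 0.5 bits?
Marginal P(A) (row sums):
  P(A=0) = 1/4 + 0 = 1/4
  P(A=1) = 0 + 3/4 = 3/4
Marginal P(B) (column sums):
  P(B=0) = 1/4 + 0 = 1/4
  P(B=1) = 0 + 3/4 = 3/4

H(A) = -[(1/4)·log₂(1/4) + (3/4)·log₂(3/4)]
  = 0.5000 + 0.3113
  = 0.8113 bits
H(B) = -[(1/4)·log₂(1/4) + (3/4)·log₂(3/4)]
  = 0.5000 + 0.3113
  = 0.8113 bits
H(A,B) = -[(1/4)·log₂(1/4) + (3/4)·log₂(3/4)]
  = 0.5000 + 0.3113
  = 0.8113 bits

I(A;B) = H(A) + H(B) - H(A,B)
  = 0.8113 + 0.8113 - 0.8113
  = 0.8113 bits

Yes. I(A;B) = 0.8113 bits, which is > 0.5 bits.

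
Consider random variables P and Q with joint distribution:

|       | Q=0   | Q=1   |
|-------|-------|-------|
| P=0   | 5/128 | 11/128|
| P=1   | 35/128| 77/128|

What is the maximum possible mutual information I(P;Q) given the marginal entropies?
The upper bound on mutual information is I(P;Q) ≤ min(H(P), H(Q)).

Marginal P(P) (row sums):
  P(P=0) = 5/128 + 11/128 = 1/8
  P(P=1) = 35/128 + 77/128 = 7/8
Marginal P(Q) (column sums):
  P(Q=0) = 5/128 + 35/128 = 5/16
  P(Q=1) = 11/128 + 77/128 = 11/16

H(P) = -[(1/8)·log₂(1/8) + (7/8)·log₂(7/8)]
  = 0.3750 + 0.1686
  = 0.5436 bits
H(Q) = -[(5/16)·log₂(5/16) + (11/16)·log₂(11/16)]
  = 0.5244 + 0.3716
  = 0.8960 bits

Maximum possible I(P;Q) = min(0.5436, 0.8960) = 0.5436 bits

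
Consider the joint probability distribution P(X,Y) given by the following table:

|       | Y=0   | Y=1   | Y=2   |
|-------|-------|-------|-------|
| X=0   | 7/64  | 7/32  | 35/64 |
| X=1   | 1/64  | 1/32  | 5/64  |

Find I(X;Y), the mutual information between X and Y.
Marginal P(X) (row sums):
  P(X=0) = 7/64 + 7/32 + 35/64 = 7/8
  P(X=1) = 1/64 + 1/32 + 5/64 = 1/8
Marginal P(Y) (column sums):
  P(Y=0) = 7/64 + 1/64 = 1/8
  P(Y=1) = 7/32 + 1/32 = 1/4
  P(Y=2) = 35/64 + 5/64 = 5/8

H(X) = -[(7/8)·log₂(7/8) + (1/8)·log₂(1/8)]
  = 0.1686 + 0.3750
  = 0.5436 bits
H(Y) = -[(1/8)·log₂(1/8) + (1/4)·log₂(1/4) + (5/8)·log₂(5/8)]
  = 0.3750 + 0.5000 + 0.4238
  = 1.2988 bits
H(X,Y) = -[(7/64)·log₂(7/64) + (7/32)·log₂(7/32) + (35/64)·log₂(35/64) + (1/64)·log₂(1/64) + (1/32)·log₂(1/32) + (5/64)·log₂(5/64)]
  = 0.3492 + 0.4796 + 0.4762 + 0.0938 + 0.1563 + 0.2873
  = 1.8424 bits

I(X;Y) = H(X) + H(Y) - H(X,Y)
  = 0.5436 + 1.2988 - 1.8424
  = 0.0000 bits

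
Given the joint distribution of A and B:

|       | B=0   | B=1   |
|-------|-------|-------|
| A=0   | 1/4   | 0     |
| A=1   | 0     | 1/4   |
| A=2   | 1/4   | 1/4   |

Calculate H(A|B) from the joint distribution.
Marginal P(B) (column sums):
  P(B=0) = 1/4 + 0 + 1/4 = 1/2
  P(B=1) = 0 + 1/4 + 1/4 = 1/2

H(A|B) = -Σ P(A,B)·log₂ P(A|B), where P(A|B) = P(A,B) / P(B)
  (cells with P(A,B) = 0 contribute 0)
  (A=0,B=0): P(A|B) = (1/4)/(1/2) = 1/2;  -(1/4)·log₂(1/2) = 0.2500
  (A=1,B=1): P(A|B) = (1/4)/(1/2) = 1/2;  -(1/4)·log₂(1/2) = 0.2500
  (A=2,B=0): P(A|B) = (1/4)/(1/2) = 1/2;  -(1/4)·log₂(1/2) = 0.2500
  (A=2,B=1): P(A|B) = (1/4)/(1/2) = 1/2;  -(1/4)·log₂(1/2) = 0.2500
H(A|B) = 0.2500 + 0.2500 + 0.2500 + 0.2500
  = 1.0000 bits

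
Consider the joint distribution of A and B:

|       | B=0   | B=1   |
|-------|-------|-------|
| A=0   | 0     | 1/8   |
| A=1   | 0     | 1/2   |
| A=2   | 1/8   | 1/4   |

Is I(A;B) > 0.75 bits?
Marginal P(A) (row sums):
  P(A=0) = 0 + 1/8 = 1/8
  P(A=1) = 0 + 1/2 = 1/2
  P(A=2) = 1/8 + 1/4 = 3/8
Marginal P(B) (column sums):
  P(B=0) = 0 + 0 + 1/8 = 1/8
  P(B=1) = 1/8 + 1/2 + 1/4 = 7/8

H(A) = -[(1/8)·log₂(1/8) + (1/2)·log₂(1/2) + (3/8)·log₂(3/8)]
  = 0.3750 + 0.5000 + 0.5306
  = 1.4056 bits
H(B) = -[(1/8)·log₂(1/8) + (7/8)·log₂(7/8)]
  = 0.3750 + 0.1686
  = 0.5436 bits
H(A,B) = -[(1/8)·log₂(1/8) + (1/2)·log₂(1/2) + (1/8)·log₂(1/8) + (1/4)·log₂(1/4)]
  = 0.3750 + 0.5000 + 0.3750 + 0.5000
  = 1.7500 bits

I(A;B) = H(A) + H(B) - H(A,B)
  = 1.4056 + 0.5436 - 1.7500
  = 0.1992 bits

No. I(A;B) = 0.1992 bits, which is ≤ 0.75 bits.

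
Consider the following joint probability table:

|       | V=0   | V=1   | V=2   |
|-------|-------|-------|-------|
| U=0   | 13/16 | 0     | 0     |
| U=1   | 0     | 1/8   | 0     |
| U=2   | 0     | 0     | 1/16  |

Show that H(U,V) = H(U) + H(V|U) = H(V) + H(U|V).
Marginal P(U) (row sums):
  P(U=0) = 13/16 + 0 + 0 = 13/16
  P(U=1) = 0 + 1/8 + 0 = 1/8
  P(U=2) = 0 + 0 + 1/16 = 1/16
Marginal P(V) (column sums):
  P(V=0) = 13/16 + 0 + 0 = 13/16
  P(V=1) = 0 + 1/8 + 0 = 1/8
  P(V=2) = 0 + 0 + 1/16 = 1/16

Decomposition 1: H(U) + H(V|U)
H(U) = -[(13/16)·log₂(13/16) + (1/8)·log₂(1/8) + (1/16)·log₂(1/16)]
  = 0.2434 + 0.3750 + 0.2500
  = 0.8684 bits
H(V|U) = -Σ P(U,V)·log₂ P(V|U), where P(V|U) = P(U,V) / P(U)
  (cells with P(U,V) = 0 contribute 0)
  (U=0,V=0): P(V|U) = (13/16)/(13/16) = 1;  -(13/16)·log₂(1) = 0.0000
  (U=1,V=1): P(V|U) = (1/8)/(1/8) = 1;  -(1/8)·log₂(1) = 0.0000
  (U=2,V=2): P(V|U) = (1/16)/(1/16) = 1;  -(1/16)·log₂(1) = 0.0000
H(V|U) = 0.0000 + 0.0000 + 0.0000
  = 0.0000 bits
H(U) + H(V|U) = 0.8684 + 0.0000 = 0.8684 bits

Decomposition 2: H(V) + H(U|V)
H(V) = -[(13/16)·log₂(13/16) + (1/8)·log₂(1/8) + (1/16)·log₂(1/16)]
  = 0.2434 + 0.3750 + 0.2500
  = 0.8684 bits
H(U|V) = -Σ P(U,V)·log₂ P(U|V), where P(U|V) = P(U,V) / P(V)
  (cells with P(U,V) = 0 contribute 0)
  (U=0,V=0): P(U|V) = (13/16)/(13/16) = 1;  -(13/16)·log₂(1) = 0.0000
  (U=1,V=1): P(U|V) = (1/8)/(1/8) = 1;  -(1/8)·log₂(1) = 0.0000
  (U=2,V=2): P(U|V) = (1/16)/(1/16) = 1;  -(1/16)·log₂(1) = 0.0000
H(U|V) = 0.0000 + 0.0000 + 0.0000
  = 0.0000 bits
H(V) + H(U|V) = 0.8684 + 0.0000 = 0.8684 bits

Direct computation of the joint entropy:
H(U,V) = -[(13/16)·log₂(13/16) + (1/8)·log₂(1/8) + (1/16)·log₂(1/16)]
  = 0.2434 + 0.3750 + 0.2500
  = 0.8684 bits

All three agree: H(U,V) = 0.8684 bits ✓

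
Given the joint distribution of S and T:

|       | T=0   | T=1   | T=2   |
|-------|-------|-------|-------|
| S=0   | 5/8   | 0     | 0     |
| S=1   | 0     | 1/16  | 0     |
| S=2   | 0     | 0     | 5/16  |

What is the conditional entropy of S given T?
Marginal P(T) (column sums):
  P(T=0) = 5/8 + 0 + 0 = 5/8
  P(T=1) = 0 + 1/16 + 0 = 1/16
  P(T=2) = 0 + 0 + 5/16 = 5/16

H(S|T) = -Σ P(S,T)·log₂ P(S|T), where P(S|T) = P(S,T) / P(T)
  (cells with P(S,T) = 0 contribute 0)
  (S=0,T=0): P(S|T) = (5/8)/(5/8) = 1;  -(5/8)·log₂(1) = 0.0000
  (S=1,T=1): P(S|T) = (1/16)/(1/16) = 1;  -(1/16)·log₂(1) = 0.0000
  (S=2,T=2): P(S|T) = (5/16)/(5/16) = 1;  -(5/16)·log₂(1) = 0.0000
H(S|T) = 0.0000 + 0.0000 + 0.0000
  = 0.0000 bits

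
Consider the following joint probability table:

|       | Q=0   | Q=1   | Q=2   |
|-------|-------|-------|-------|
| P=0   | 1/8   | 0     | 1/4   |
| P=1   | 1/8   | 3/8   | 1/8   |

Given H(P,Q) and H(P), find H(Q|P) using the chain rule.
From the chain rule: H(P,Q) = H(P) + H(Q|P)
Therefore: H(Q|P) = H(P,Q) - H(P)

H(P,Q) = -[(1/8)·log₂(1/8) + (1/4)·log₂(1/4) + (1/8)·log₂(1/8) + (3/8)·log₂(3/8) + (1/8)·log₂(1/8)]
  = 0.3750 + 0.5000 + 0.3750 + 0.5306 + 0.3750
  = 2.1556 bits
Marginal P(P) (row sums):
  P(P=0) = 1/8 + 0 + 1/4 = 3/8
  P(P=1) = 1/8 + 3/8 + 1/8 = 5/8
H(P) = -[(3/8)·log₂(3/8) + (5/8)·log₂(5/8)]
  = 0.5306 + 0.4238
  = 0.9544 bits

H(Q|P) = 2.1556 - 0.9544 = 1.2012 bits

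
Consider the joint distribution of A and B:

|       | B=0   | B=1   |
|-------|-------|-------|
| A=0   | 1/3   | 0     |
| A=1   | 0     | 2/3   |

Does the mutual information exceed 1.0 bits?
Marginal P(A) (row sums):
  P(A=0) = 1/3 + 0 = 1/3
  P(A=1) = 0 + 2/3 = 2/3
Marginal P(B) (column sums):
  P(B=0) = 1/3 + 0 = 1/3
  P(B=1) = 0 + 2/3 = 2/3

H(A) = -[(1/3)·log₂(1/3) + (2/3)·log₂(2/3)]
  = 0.5283 + 0.3900
  = 0.9183 bits
H(B) = -[(1/3)·log₂(1/3) + (2/3)·log₂(2/3)]
  = 0.5283 + 0.3900
  = 0.9183 bits
H(A,B) = -[(1/3)·log₂(1/3) + (2/3)·log₂(2/3)]
  = 0.5283 + 0.3900
  = 0.9183 bits

I(A;B) = H(A) + H(B) - H(A,B)
  = 0.9183 + 0.9183 - 0.9183
  = 0.9183 bits

No. I(A;B) = 0.9183 bits, which is ≤ 1.0 bits.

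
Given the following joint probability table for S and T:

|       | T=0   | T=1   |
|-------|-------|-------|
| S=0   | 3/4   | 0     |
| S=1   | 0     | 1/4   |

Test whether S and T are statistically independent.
Marginal P(S) (row sums):
  P(S=0) = 3/4 + 0 = 3/4
  P(S=1) = 0 + 1/4 = 1/4
Marginal P(T) (column sums):
  P(T=0) = 3/4 + 0 = 3/4
  P(T=1) = 0 + 1/4 = 1/4

S and T are independent iff P(S=i,T=j) = P(S=i)·P(T=j) for every cell.
  P(S=0)·P(T=0) = 3/4 × 3/4 = 9/16, but P(S=0,T=0) = 3/4 ✗

No, S and T are not independent. Quantitatively, I(S;T) > 0:

H(S) = -[(3/4)·log₂(3/4) + (1/4)·log₂(1/4)]
  = 0.3113 + 0.5000
  = 0.8113 bits
H(T) = -[(3/4)·log₂(3/4) + (1/4)·log₂(1/4)]
  = 0.3113 + 0.5000
  = 0.8113 bits
H(S,T) = -[(3/4)·log₂(3/4) + (1/4)·log₂(1/4)]
  = 0.3113 + 0.5000
  = 0.8113 bits
I(S;T) = H(S) + H(T) - H(S,T) = 0.8113 + 0.8113 - 0.8113 = 0.8113 bits > 0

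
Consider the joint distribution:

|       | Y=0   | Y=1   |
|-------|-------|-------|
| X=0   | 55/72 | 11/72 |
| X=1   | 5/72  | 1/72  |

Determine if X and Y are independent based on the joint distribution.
Marginal P(X) (row sums):
  P(X=0) = 55/72 + 11/72 = 11/12
  P(X=1) = 5/72 + 1/72 = 1/12
Marginal P(Y) (column sums):
  P(Y=0) = 55/72 + 5/72 = 5/6
  P(Y=1) = 11/72 + 1/72 = 1/6

X and Y are independent iff P(X=i,Y=j) = P(X=i)·P(Y=j) for every cell.
  P(X=0)·P(Y=0) = 11/12 × 5/6 = 55/72 = P(X=0,Y=0) ✓
  P(X=0)·P(Y=1) = 11/12 × 1/6 = 11/72 = P(X=0,Y=1) ✓
  P(X=1)·P(Y=0) = 1/12 × 5/6 = 5/72 = P(X=1,Y=0) ✓
  P(X=1)·P(Y=1) = 1/12 × 1/6 = 1/72 = P(X=1,Y=1) ✓

Yes, X and Y are independent: every cell factors, so I(X;Y) = 0 bits.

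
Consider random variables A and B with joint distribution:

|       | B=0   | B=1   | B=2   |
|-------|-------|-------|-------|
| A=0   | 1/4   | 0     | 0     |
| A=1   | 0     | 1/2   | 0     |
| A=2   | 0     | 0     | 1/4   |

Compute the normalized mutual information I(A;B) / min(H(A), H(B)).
Marginal P(A) (row sums):
  P(A=0) = 1/4 + 0 + 0 = 1/4
  P(A=1) = 0 + 1/2 + 0 = 1/2
  P(A=2) = 0 + 0 + 1/4 = 1/4
Marginal P(B) (column sums):
  P(B=0) = 1/4 + 0 + 0 = 1/4
  P(B=1) = 0 + 1/2 + 0 = 1/2
  P(B=2) = 0 + 0 + 1/4 = 1/4

H(A) = -[(1/4)·log₂(1/4) + (1/2)·log₂(1/2) + (1/4)·log₂(1/4)]
  = 0.5000 + 0.5000 + 0.5000
  = 1.5000 bits
H(B) = -[(1/4)·log₂(1/4) + (1/2)·log₂(1/2) + (1/4)·log₂(1/4)]
  = 0.5000 + 0.5000 + 0.5000
  = 1.5000 bits
H(A,B) = -[(1/4)·log₂(1/4) + (1/2)·log₂(1/2) + (1/4)·log₂(1/4)]
  = 0.5000 + 0.5000 + 0.5000
  = 1.5000 bits

I(A;B) = H(A) + H(B) - H(A,B)
  = 1.5000 + 1.5000 - 1.5000
  = 1.5000 bits

min(H(A), H(B)) = min(1.5000, 1.5000) = 1.5000 bits
Normalized MI = 1.5000 / 1.5000 = 1.0000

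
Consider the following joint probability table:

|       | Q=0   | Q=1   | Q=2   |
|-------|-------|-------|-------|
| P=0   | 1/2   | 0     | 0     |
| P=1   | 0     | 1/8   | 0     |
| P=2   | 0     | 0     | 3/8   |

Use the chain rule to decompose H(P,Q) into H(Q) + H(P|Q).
By the chain rule: H(P,Q) = H(Q) + H(P|Q)

Marginal P(Q) (column sums):
  P(Q=0) = 1/2 + 0 + 0 = 1/2
  P(Q=1) = 0 + 1/8 + 0 = 1/8
  P(Q=2) = 0 + 0 + 3/8 = 3/8
H(Q) = -[(1/2)·log₂(1/2) + (1/8)·log₂(1/8) + (3/8)·log₂(3/8)]
  = 0.5000 + 0.3750 + 0.5306
  = 1.4056 bits
H(P|Q) = -Σ P(P,Q)·log₂ P(P|Q), where P(P|Q) = P(P,Q) / P(Q)
  (cells with P(P,Q) = 0 contribute 0)
  (P=0,Q=0): P(P|Q) = (1/2)/(1/2) = 1;  -(1/2)·log₂(1) = 0.0000
  (P=1,Q=1): P(P|Q) = (1/8)/(1/8) = 1;  -(1/8)·log₂(1) = 0.0000
  (P=2,Q=2): P(P|Q) = (3/8)/(3/8) = 1;  -(3/8)·log₂(1) = 0.0000
H(P|Q) = 0.0000 + 0.0000 + 0.0000
  = 0.0000 bits

H(P,Q) = H(Q) + H(P|Q) = 1.4056 + 0.0000 = 1.4056 bits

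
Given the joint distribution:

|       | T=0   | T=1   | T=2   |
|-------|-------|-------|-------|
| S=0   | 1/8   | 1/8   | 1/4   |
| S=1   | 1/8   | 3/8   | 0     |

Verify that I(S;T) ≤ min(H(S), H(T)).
Marginal P(S) (row sums):
  P(S=0) = 1/8 + 1/8 + 1/4 = 1/2
  P(S=1) = 1/8 + 3/8 + 0 = 1/2
Marginal P(T) (column sums):
  P(T=0) = 1/8 + 1/8 = 1/4
  P(T=1) = 1/8 + 3/8 = 1/2
  P(T=2) = 1/4 + 0 = 1/4

H(S) = -[(1/2)·log₂(1/2) + (1/2)·log₂(1/2)]
  = 0.5000 + 0.5000
  = 1.0000 bits
H(T) = -[(1/4)·log₂(1/4) + (1/2)·log₂(1/2) + (1/4)·log₂(1/4)]
  = 0.5000 + 0.5000 + 0.5000
  = 1.5000 bits
H(S,T) = -[(1/8)·log₂(1/8) + (1/8)·log₂(1/8) + (1/4)·log₂(1/4) + (1/8)·log₂(1/8) + (3/8)·log₂(3/8)]
  = 0.3750 + 0.3750 + 0.5000 + 0.3750 + 0.5306
  = 2.1556 bits

I(S;T) = H(S) + H(T) - H(S,T)
  = 1.0000 + 1.5000 - 2.1556
  = 0.3444 bits

min(H(S), H(T)) = min(1.0000, 1.5000) = 1.0000 bits
Since 0.3444 ≤ 1.0000, the bound is satisfied ✓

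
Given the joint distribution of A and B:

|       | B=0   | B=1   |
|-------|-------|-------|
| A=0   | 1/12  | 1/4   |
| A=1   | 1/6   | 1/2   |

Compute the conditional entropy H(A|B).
Marginal P(B) (column sums):
  P(B=0) = 1/12 + 1/6 = 1/4
  P(B=1) = 1/4 + 1/2 = 3/4

H(A|B) = -Σ P(A,B)·log₂ P(A|B), where P(A|B) = P(A,B) / P(B)
  (A=0,B=0): P(A|B) = (1/12)/(1/4) = 1/3;  -(1/12)·log₂(1/3) = 0.1321
  (A=0,B=1): P(A|B) = (1/4)/(3/4) = 1/3;  -(1/4)·log₂(1/3) = 0.3962
  (A=1,B=0): P(A|B) = (1/6)/(1/4) = 2/3;  -(1/6)·log₂(2/3) = 0.0975
  (A=1,B=1): P(A|B) = (1/2)/(3/4) = 2/3;  -(1/2)·log₂(2/3) = 0.2925
H(A|B) = 0.1321 + 0.3962 + 0.0975 + 0.2925
  = 0.9183 bits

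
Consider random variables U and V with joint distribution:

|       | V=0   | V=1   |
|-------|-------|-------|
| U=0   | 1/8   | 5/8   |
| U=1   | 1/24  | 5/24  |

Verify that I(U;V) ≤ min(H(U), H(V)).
Marginal P(U) (row sums):
  P(U=0) = 1/8 + 5/8 = 3/4
  P(U=1) = 1/24 + 5/24 = 1/4
Marginal P(V) (column sums):
  P(V=0) = 1/8 + 1/24 = 1/6
  P(V=1) = 5/8 + 5/24 = 5/6

H(U) = -[(3/4)·log₂(3/4) + (1/4)·log₂(1/4)]
  = 0.3113 + 0.5000
  = 0.8113 bits
H(V) = -[(1/6)·log₂(1/6) + (5/6)·log₂(5/6)]
  = 0.4308 + 0.2192
  = 0.6500 bits
H(U,V) = -[(1/8)·log₂(1/8) + (5/8)·log₂(5/8) + (1/24)·log₂(1/24) + (5/24)·log₂(5/24)]
  = 0.3750 + 0.4238 + 0.1910 + 0.4715
  = 1.4613 bits

I(U;V) = H(U) + H(V) - H(U,V)
  = 0.8113 + 0.6500 - 1.4613
  = 0.0000 bits

min(H(U), H(V)) = min(0.8113, 0.6500) = 0.6500 bits
Since 0.0000 ≤ 0.6500, the bound is satisfied ✓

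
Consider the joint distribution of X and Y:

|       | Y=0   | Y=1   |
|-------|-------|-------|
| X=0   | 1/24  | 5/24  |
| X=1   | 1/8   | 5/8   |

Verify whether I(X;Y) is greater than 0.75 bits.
Marginal P(X) (row sums):
  P(X=0) = 1/24 + 5/24 = 1/4
  P(X=1) = 1/8 + 5/8 = 3/4
Marginal P(Y) (column sums):
  P(Y=0) = 1/24 + 1/8 = 1/6
  P(Y=1) = 5/24 + 5/8 = 5/6

H(X) = -[(1/4)·log₂(1/4) + (3/4)·log₂(3/4)]
  = 0.5000 + 0.3113
  = 0.8113 bits
H(Y) = -[(1/6)·log₂(1/6) + (5/6)·log₂(5/6)]
  = 0.4308 + 0.2192
  = 0.6500 bits
H(X,Y) = -[(1/24)·log₂(1/24) + (5/24)·log₂(5/24) + (1/8)·log₂(1/8) + (5/8)·log₂(5/8)]
  = 0.1910 + 0.4715 + 0.3750 + 0.4238
  = 1.4613 bits

I(X;Y) = H(X) + H(Y) - H(X,Y)
  = 0.8113 + 0.6500 - 1.4613
  = 0.0000 bits

No. I(X;Y) = 0.0000 bits, which is ≤ 0.75 bits.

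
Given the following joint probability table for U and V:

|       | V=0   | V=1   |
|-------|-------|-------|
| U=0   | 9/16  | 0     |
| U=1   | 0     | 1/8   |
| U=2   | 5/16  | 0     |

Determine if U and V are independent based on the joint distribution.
Marginal P(U) (row sums):
  P(U=0) = 9/16 + 0 = 9/16
  P(U=1) = 0 + 1/8 = 1/8
  P(U=2) = 5/16 + 0 = 5/16
Marginal P(V) (column sums):
  P(V=0) = 9/16 + 0 + 5/16 = 7/8
  P(V=1) = 0 + 1/8 + 0 = 1/8

U and V are independent iff P(U=i,V=j) = P(U=i)·P(V=j) for every cell.
  P(U=0)·P(V=0) = 9/16 × 7/8 = 63/128, but P(U=0,V=0) = 9/16 ✗

No, U and V are not independent. Quantitatively, I(U;V) > 0:

H(U) = -[(9/16)·log₂(9/16) + (1/8)·log₂(1/8) + (5/16)·log₂(5/16)]
  = 0.4669 + 0.3750 + 0.5244
  = 1.3663 bits
H(V) = -[(7/8)·log₂(7/8) + (1/8)·log₂(1/8)]
  = 0.1686 + 0.3750
  = 0.5436 bits
H(U,V) = -[(9/16)·log₂(9/16) + (1/8)·log₂(1/8) + (5/16)·log₂(5/16)]
  = 0.4669 + 0.3750 + 0.5244
  = 1.3663 bits
I(U;V) = H(U) + H(V) - H(U,V) = 1.3663 + 0.5436 - 1.3663 = 0.5436 bits > 0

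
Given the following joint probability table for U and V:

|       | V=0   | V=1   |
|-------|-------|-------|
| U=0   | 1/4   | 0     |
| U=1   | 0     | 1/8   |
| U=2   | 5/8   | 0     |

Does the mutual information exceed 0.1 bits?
Marginal P(U) (row sums):
  P(U=0) = 1/4 + 0 = 1/4
  P(U=1) = 0 + 1/8 = 1/8
  P(U=2) = 5/8 + 0 = 5/8
Marginal P(V) (column sums):
  P(V=0) = 1/4 + 0 + 5/8 = 7/8
  P(V=1) = 0 + 1/8 + 0 = 1/8

H(U) = -[(1/4)·log₂(1/4) + (1/8)·log₂(1/8) + (5/8)·log₂(5/8)]
  = 0.5000 + 0.3750 + 0.4238
  = 1.2988 bits
H(V) = -[(7/8)·log₂(7/8) + (1/8)·log₂(1/8)]
  = 0.1686 + 0.3750
  = 0.5436 bits
H(U,V) = -[(1/4)·log₂(1/4) + (1/8)·log₂(1/8) + (5/8)·log₂(5/8)]
  = 0.5000 + 0.3750 + 0.4238
  = 1.2988 bits

I(U;V) = H(U) + H(V) - H(U,V)
  = 1.2988 + 0.5436 - 1.2988
  = 0.5436 bits

Yes. I(U;V) = 0.5436 bits, which is > 0.1 bits.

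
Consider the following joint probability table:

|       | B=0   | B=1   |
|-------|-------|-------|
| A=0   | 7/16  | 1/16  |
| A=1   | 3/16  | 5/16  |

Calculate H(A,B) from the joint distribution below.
H(A,B) = -Σ P(A,B) log₂ P(A,B), summed over the non-zero cells:
H(A,B) = -[(7/16)·log₂(7/16) + (1/16)·log₂(1/16) + (3/16)·log₂(3/16) + (5/16)·log₂(5/16)]
  = 0.5218 + 0.2500 + 0.4528 + 0.5244
  = 1.7490 bits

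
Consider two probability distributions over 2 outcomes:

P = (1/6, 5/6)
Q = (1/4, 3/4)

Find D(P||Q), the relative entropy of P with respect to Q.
D(P||Q) = Σ P(i) log₂(P(i)/Q(i))
  i=0: (1/6) × log₂((1/6)/(1/4)) = (1/6) × log₂(2/3) = -0.0975
  i=1: (5/6) × log₂((5/6)/(3/4)) = (5/6) × log₂(10/9) = 0.1267
D(P||Q) = -0.0975 + 0.1267
  = 0.0292 bits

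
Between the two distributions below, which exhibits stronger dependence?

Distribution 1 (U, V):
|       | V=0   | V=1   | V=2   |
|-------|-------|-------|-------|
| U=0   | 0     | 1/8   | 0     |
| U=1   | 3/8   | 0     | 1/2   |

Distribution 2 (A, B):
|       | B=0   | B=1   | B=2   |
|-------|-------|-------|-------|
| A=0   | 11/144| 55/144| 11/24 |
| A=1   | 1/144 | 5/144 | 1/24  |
Distribution 1 (U, V):
Marginal P(U) (row sums):
  P(U=0) = 0 + 1/8 + 0 = 1/8
  P(U=1) = 3/8 + 0 + 1/2 = 7/8
Marginal P(V) (column sums):
  P(V=0) = 0 + 3/8 = 3/8
  P(V=1) = 1/8 + 0 = 1/8
  P(V=2) = 0 + 1/2 = 1/2

H(U) = -[(1/8)·log₂(1/8) + (7/8)·log₂(7/8)]
  = 0.3750 + 0.1686
  = 0.5436 bits
H(V) = -[(3/8)·log₂(3/8) + (1/8)·log₂(1/8) + (1/2)·log₂(1/2)]
  = 0.5306 + 0.3750 + 0.5000
  = 1.4056 bits
H(U,V) = -[(1/8)·log₂(1/8) + (3/8)·log₂(3/8) + (1/2)·log₂(1/2)]
  = 0.3750 + 0.5306 + 0.5000
  = 1.4056 bits

I(U;V) = H(U) + H(V) - H(U,V)
  = 0.5436 + 1.4056 - 1.4056
  = 0.5436 bits

Distribution 2 (A, B):
Marginal P(A) (row sums):
  P(A=0) = 11/144 + 55/144 + 11/24 = 11/12
  P(A=1) = 1/144 + 5/144 + 1/24 = 1/12
Marginal P(B) (column sums):
  P(B=0) = 11/144 + 1/144 = 1/12
  P(B=1) = 55/144 + 5/144 = 5/12
  P(B=2) = 11/24 + 1/24 = 1/2

H(A) = -[(11/12)·log₂(11/12) + (1/12)·log₂(1/12)]
  = 0.1151 + 0.2987
  = 0.4138 bits
H(B) = -[(1/12)·log₂(1/12) + (5/12)·log₂(5/12) + (1/2)·log₂(1/2)]
  = 0.2987 + 0.5263 + 0.5000
  = 1.3250 bits
H(A,B) = -[(11/144)·log₂(11/144) + (55/144)·log₂(55/144) + (11/24)·log₂(11/24) + (1/144)·log₂(1/144) + (5/144)·log₂(5/144) + (1/24)·log₂(1/24)]
  = 0.2834 + 0.5304 + 0.5159 + 0.0498 + 0.1683 + 0.1910
  = 1.7388 bits

I(A;B) = H(A) + H(B) - H(A,B)
  = 0.4138 + 1.3250 - 1.7388
  = 0.0000 bits

I(U;V) = 0.5436 bits > I(A;B) = 0.0000 bits, so (U, V) has the higher mutual information (stronger dependence).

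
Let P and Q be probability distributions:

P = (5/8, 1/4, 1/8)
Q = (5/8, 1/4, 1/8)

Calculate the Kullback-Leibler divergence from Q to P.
D(P||Q) = Σ P(i) log₂(P(i)/Q(i))
  i=0: (5/8) × log₂((5/8)/(5/8)) = (5/8) × log₂(1) = 0.0000
  i=1: (1/4) × log₂((1/4)/(1/4)) = (1/4) × log₂(1) = 0.0000
  i=2: (1/8) × log₂((1/8)/(1/8)) = (1/8) × log₂(1) = 0.0000
D(P||Q) = 0.0000 + 0.0000 + 0.0000
  = 0.0000 bits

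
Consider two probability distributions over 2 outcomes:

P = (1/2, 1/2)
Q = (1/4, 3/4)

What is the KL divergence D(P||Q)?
D(P||Q) = Σ P(i) log₂(P(i)/Q(i))
  i=0: (1/2) × log₂((1/2)/(1/4)) = (1/2) × log₂(2) = 0.5000
  i=1: (1/2) × log₂((1/2)/(3/4)) = (1/2) × log₂(2/3) = -0.2925
D(P||Q) = 0.5000 - 0.2925
  = 0.2075 bits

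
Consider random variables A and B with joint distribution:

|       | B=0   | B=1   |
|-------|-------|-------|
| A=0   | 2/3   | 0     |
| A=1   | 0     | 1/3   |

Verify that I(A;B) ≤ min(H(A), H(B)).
Marginal P(A) (row sums):
  P(A=0) = 2/3 + 0 = 2/3
  P(A=1) = 0 + 1/3 = 1/3
Marginal P(B) (column sums):
  P(B=0) = 2/3 + 0 = 2/3
  P(B=1) = 0 + 1/3 = 1/3

H(A) = -[(2/3)·log₂(2/3) + (1/3)·log₂(1/3)]
  = 0.3900 + 0.5283
  = 0.9183 bits
H(B) = -[(2/3)·log₂(2/3) + (1/3)·log₂(1/3)]
  = 0.3900 + 0.5283
  = 0.9183 bits
H(A,B) = -[(2/3)·log₂(2/3) + (1/3)·log₂(1/3)]
  = 0.3900 + 0.5283
  = 0.9183 bits

I(A;B) = H(A) + H(B) - H(A,B)
  = 0.9183 + 0.9183 - 0.9183
  = 0.9183 bits

min(H(A), H(B)) = min(0.9183, 0.9183) = 0.9183 bits
Since 0.9183 ≤ 0.9183, the bound is satisfied ✓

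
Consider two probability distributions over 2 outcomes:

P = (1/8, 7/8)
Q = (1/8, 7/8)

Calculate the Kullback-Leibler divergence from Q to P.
D(P||Q) = Σ P(i) log₂(P(i)/Q(i))
  i=0: (1/8) × log₂((1/8)/(1/8)) = (1/8) × log₂(1) = 0.0000
  i=1: (7/8) × log₂((7/8)/(7/8)) = (7/8) × log₂(1) = 0.0000
D(P||Q) = 0.0000 + 0.0000
  = 0.0000 bits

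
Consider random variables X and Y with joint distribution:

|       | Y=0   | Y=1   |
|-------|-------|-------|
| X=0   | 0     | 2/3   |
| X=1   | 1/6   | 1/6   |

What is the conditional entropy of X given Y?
Marginal P(Y) (column sums):
  P(Y=0) = 0 + 1/6 = 1/6
  P(Y=1) = 2/3 + 1/6 = 5/6

H(X|Y) = -Σ P(X,Y)·log₂ P(X|Y), where P(X|Y) = P(X,Y) / P(Y)
  (cells with P(X,Y) = 0 contribute 0)
  (X=0,Y=1): P(X|Y) = (2/3)/(5/6) = 4/5;  -(2/3)·log₂(4/5) = 0.2146
  (X=1,Y=0): P(X|Y) = (1/6)/(1/6) = 1;  -(1/6)·log₂(1) = 0.0000
  (X=1,Y=1): P(X|Y) = (1/6)/(5/6) = 1/5;  -(1/6)·log₂(1/5) = 0.3870
H(X|Y) = 0.2146 + 0.0000 + 0.3870
  = 0.6016 bits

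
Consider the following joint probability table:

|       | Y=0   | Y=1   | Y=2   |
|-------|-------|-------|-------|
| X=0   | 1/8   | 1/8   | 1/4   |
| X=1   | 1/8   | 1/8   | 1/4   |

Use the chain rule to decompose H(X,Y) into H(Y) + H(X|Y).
By the chain rule: H(X,Y) = H(Y) + H(X|Y)

Marginal P(Y) (column sums):
  P(Y=0) = 1/8 + 1/8 = 1/4
  P(Y=1) = 1/8 + 1/8 = 1/4
  P(Y=2) = 1/4 + 1/4 = 1/2
H(Y) = -[(1/4)·log₂(1/4) + (1/4)·log₂(1/4) + (1/2)·log₂(1/2)]
  = 0.5000 + 0.5000 + 0.5000
  = 1.5000 bits
H(X|Y) = -Σ P(X,Y)·log₂ P(X|Y), where P(X|Y) = P(X,Y) / P(Y)
  (X=0,Y=0): P(X|Y) = (1/8)/(1/4) = 1/2;  -(1/8)·log₂(1/2) = 0.1250
  (X=0,Y=1): P(X|Y) = (1/8)/(1/4) = 1/2;  -(1/8)·log₂(1/2) = 0.1250
  (X=0,Y=2): P(X|Y) = (1/4)/(1/2) = 1/2;  -(1/4)·log₂(1/2) = 0.2500
  (X=1,Y=0): P(X|Y) = (1/8)/(1/4) = 1/2;  -(1/8)·log₂(1/2) = 0.1250
  (X=1,Y=1): P(X|Y) = (1/8)/(1/4) = 1/2;  -(1/8)·log₂(1/2) = 0.1250
  (X=1,Y=2): P(X|Y) = (1/4)/(1/2) = 1/2;  -(1/4)·log₂(1/2) = 0.2500
H(X|Y) = 0.1250 + 0.1250 + 0.2500 + 0.1250 + 0.1250 + 0.2500
  = 1.0000 bits

H(X,Y) = H(Y) + H(X|Y) = 1.5000 + 1.0000 = 2.5000 bits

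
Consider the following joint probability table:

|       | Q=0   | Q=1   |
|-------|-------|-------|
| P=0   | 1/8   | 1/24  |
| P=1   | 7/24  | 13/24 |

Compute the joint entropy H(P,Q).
H(P,Q) = -Σ P(P,Q) log₂ P(P,Q), summed over the non-zero cells:
H(P,Q) = -[(1/8)·log₂(1/8) + (1/24)·log₂(1/24) + (7/24)·log₂(7/24) + (13/24)·log₂(13/24)]
  = 0.3750 + 0.1910 + 0.5185 + 0.4791
  = 1.5636 bits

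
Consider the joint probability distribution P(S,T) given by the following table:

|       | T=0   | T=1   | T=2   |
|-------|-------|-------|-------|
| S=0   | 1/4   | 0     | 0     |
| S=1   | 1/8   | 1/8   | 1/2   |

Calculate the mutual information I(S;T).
Marginal P(S) (row sums):
  P(S=0) = 1/4 + 0 + 0 = 1/4
  P(S=1) = 1/8 + 1/8 + 1/2 = 3/4
Marginal P(T) (column sums):
  P(T=0) = 1/4 + 1/8 = 3/8
  P(T=1) = 0 + 1/8 = 1/8
  P(T=2) = 0 + 1/2 = 1/2

H(S) = -[(1/4)·log₂(1/4) + (3/4)·log₂(3/4)]
  = 0.5000 + 0.3113
  = 0.8113 bits
H(T) = -[(3/8)·log₂(3/8) + (1/8)·log₂(1/8) + (1/2)·log₂(1/2)]
  = 0.5306 + 0.3750 + 0.5000
  = 1.4056 bits
H(S,T) = -[(1/4)·log₂(1/4) + (1/8)·log₂(1/8) + (1/8)·log₂(1/8) + (1/2)·log₂(1/2)]
  = 0.5000 + 0.3750 + 0.3750 + 0.5000
  = 1.7500 bits

I(S;T) = H(S) + H(T) - H(S,T)
  = 0.8113 + 1.4056 - 1.7500
  = 0.4669 bits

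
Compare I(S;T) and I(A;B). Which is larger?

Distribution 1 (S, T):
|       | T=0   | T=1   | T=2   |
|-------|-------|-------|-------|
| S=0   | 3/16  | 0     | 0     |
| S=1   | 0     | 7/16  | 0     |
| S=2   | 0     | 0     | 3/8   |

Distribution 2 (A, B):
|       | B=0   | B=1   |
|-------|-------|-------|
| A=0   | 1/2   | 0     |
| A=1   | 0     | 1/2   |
Distribution 1 (S, T):
Marginal P(S) (row sums):
  P(S=0) = 3/16 + 0 + 0 = 3/16
  P(S=1) = 0 + 7/16 + 0 = 7/16
  P(S=2) = 0 + 0 + 3/8 = 3/8
Marginal P(T) (column sums):
  P(T=0) = 3/16 + 0 + 0 = 3/16
  P(T=1) = 0 + 7/16 + 0 = 7/16
  P(T=2) = 0 + 0 + 3/8 = 3/8

H(S) = -[(3/16)·log₂(3/16) + (7/16)·log₂(7/16) + (3/8)·log₂(3/8)]
  = 0.4528 + 0.5218 + 0.5306
  = 1.5052 bits
H(T) = -[(3/16)·log₂(3/16) + (7/16)·log₂(7/16) + (3/8)·log₂(3/8)]
  = 0.4528 + 0.5218 + 0.5306
  = 1.5052 bits
H(S,T) = -[(3/16)·log₂(3/16) + (7/16)·log₂(7/16) + (3/8)·log₂(3/8)]
  = 0.4528 + 0.5218 + 0.5306
  = 1.5052 bits

I(S;T) = H(S) + H(T) - H(S,T)
  = 1.5052 + 1.5052 - 1.5052
  = 1.5052 bits

Distribution 2 (A, B):
Marginal P(A) (row sums):
  P(A=0) = 1/2 + 0 = 1/2
  P(A=1) = 0 + 1/2 = 1/2
Marginal P(B) (column sums):
  P(B=0) = 1/2 + 0 = 1/2
  P(B=1) = 0 + 1/2 = 1/2

H(A) = -[(1/2)·log₂(1/2) + (1/2)·log₂(1/2)]
  = 0.5000 + 0.5000
  = 1.0000 bits
H(B) = -[(1/2)·log₂(1/2) + (1/2)·log₂(1/2)]
  = 0.5000 + 0.5000
  = 1.0000 bits
H(A,B) = -[(1/2)·log₂(1/2) + (1/2)·log₂(1/2)]
  = 0.5000 + 0.5000
  = 1.0000 bits

I(A;B) = H(A) + H(B) - H(A,B)
  = 1.0000 + 1.0000 - 1.0000
  = 1.0000 bits

I(S;T) = 1.5052 bits > I(A;B) = 1.0000 bits, so (S, T) has the higher mutual information (stronger dependence).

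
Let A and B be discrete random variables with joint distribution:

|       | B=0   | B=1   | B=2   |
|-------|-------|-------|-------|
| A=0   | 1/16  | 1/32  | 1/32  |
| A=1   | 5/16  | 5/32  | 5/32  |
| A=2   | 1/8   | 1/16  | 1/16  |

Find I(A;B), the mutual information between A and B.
Marginal P(A) (row sums):
  P(A=0) = 1/16 + 1/32 + 1/32 = 1/8
  P(A=1) = 5/16 + 5/32 + 5/32 = 5/8
  P(A=2) = 1/8 + 1/16 + 1/16 = 1/4
Marginal P(B) (column sums):
  P(B=0) = 1/16 + 5/16 + 1/8 = 1/2
  P(B=1) = 1/32 + 5/32 + 1/16 = 1/4
  P(B=2) = 1/32 + 5/32 + 1/16 = 1/4

H(A) = -[(1/8)·log₂(1/8) + (5/8)·log₂(5/8) + (1/4)·log₂(1/4)]
  = 0.3750 + 0.4238 + 0.5000
  = 1.2988 bits
H(B) = -[(1/2)·log₂(1/2) + (1/4)·log₂(1/4) + (1/4)·log₂(1/4)]
  = 0.5000 + 0.5000 + 0.5000
  = 1.5000 bits
H(A,B) = -[(1/16)·log₂(1/16) + (1/32)·log₂(1/32) + (1/32)·log₂(1/32) + (5/16)·log₂(5/16) + (5/32)·log₂(5/32) + (5/32)·log₂(5/32) + (1/8)·log₂(1/8) + (1/16)·log₂(1/16) + (1/16)·log₂(1/16)]
  = 0.2500 + 0.1563 + 0.1563 + 0.5244 + 0.4184 + 0.4184 + 0.3750 + 0.2500 + 0.2500
  = 2.7988 bits

I(A;B) = H(A) + H(B) - H(A,B)
  = 1.2988 + 1.5000 - 2.7988
  = 0.0000 bits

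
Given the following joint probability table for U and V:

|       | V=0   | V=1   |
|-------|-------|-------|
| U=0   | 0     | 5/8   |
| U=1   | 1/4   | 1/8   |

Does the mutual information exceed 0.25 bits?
Marginal P(U) (row sums):
  P(U=0) = 0 + 5/8 = 5/8
  P(U=1) = 1/4 + 1/8 = 3/8
Marginal P(V) (column sums):
  P(V=0) = 0 + 1/4 = 1/4
  P(V=1) = 5/8 + 1/8 = 3/4

H(U) = -[(5/8)·log₂(5/8) + (3/8)·log₂(3/8)]
  = 0.4238 + 0.5306
  = 0.9544 bits
H(V) = -[(1/4)·log₂(1/4) + (3/4)·log₂(3/4)]
  = 0.5000 + 0.3113
  = 0.8113 bits
H(U,V) = -[(5/8)·log₂(5/8) + (1/4)·log₂(1/4) + (1/8)·log₂(1/8)]
  = 0.4238 + 0.5000 + 0.3750
  = 1.2988 bits

I(U;V) = H(U) + H(V) - H(U,V)
  = 0.9544 + 0.8113 - 1.2988
  = 0.4669 bits

Yes. I(U;V) = 0.4669 bits, which is > 0.25 bits.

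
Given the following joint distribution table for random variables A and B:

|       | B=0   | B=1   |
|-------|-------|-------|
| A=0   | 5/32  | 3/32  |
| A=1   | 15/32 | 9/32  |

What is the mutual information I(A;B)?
Marginal P(A) (row sums):
  P(A=0) = 5/32 + 3/32 = 1/4
  P(A=1) = 15/32 + 9/32 = 3/4
Marginal P(B) (column sums):
  P(B=0) = 5/32 + 15/32 = 5/8
  P(B=1) = 3/32 + 9/32 = 3/8

H(A) = -[(1/4)·log₂(1/4) + (3/4)·log₂(3/4)]
  = 0.5000 + 0.3113
  = 0.8113 bits
H(B) = -[(5/8)·log₂(5/8) + (3/8)·log₂(3/8)]
  = 0.4238 + 0.5306
  = 0.9544 bits
H(A,B) = -[(5/32)·log₂(5/32) + (3/32)·log₂(3/32) + (15/32)·log₂(15/32) + (9/32)·log₂(9/32)]
  = 0.4184 + 0.3202 + 0.5124 + 0.5147
  = 1.7657 bits

I(A;B) = H(A) + H(B) - H(A,B)
  = 0.8113 + 0.9544 - 1.7657
  = 0.0000 bits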